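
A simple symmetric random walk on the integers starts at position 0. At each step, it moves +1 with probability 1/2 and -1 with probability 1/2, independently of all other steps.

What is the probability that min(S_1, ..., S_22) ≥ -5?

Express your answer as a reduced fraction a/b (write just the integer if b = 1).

Answer: 1656667/2097152

Derivation:
Let f(t,s) = #length-t paths at position s with S_1..S_t all ≥ -5.
f(t,s) = f(t-1,s-1) + f(t-1,s+1) for s ≥ -5; f(t,s) = 0 for s < -5.
t=0: f(0,0)=1
t=1: f(1,-1)=1 f(1,1)=1
t=2: f(2,-2)=1 f(2,0)=2 f(2,2)=1
t=3: f(3,-3)=1 f(3,-1)=3 f(3,1)=3 f(3,3)=1
t=4: f(4,-4)=1 f(4,-2)=4 f(4,0)=6 f(4,2)=4 f(4,4)=1
t=5: f(5,-5)=1 f(5,-3)=5 f(5,-1)=10 f(5,1)=10 f(5,3)=5 f(5,5)=1
t=6: f(6,-4)=6 f(6,-2)=15 f(6,0)=20 f(6,2)=15 f(6,4)=6 f(6,6)=1
t=7: f(7,-5)=6 f(7,-3)=21 f(7,-1)=35 f(7,1)=35 f(7,3)=21 f(7,5)=7 f(7,7)=1
t=8: f(8,-4)=27 f(8,-2)=56 f(8,0)=70 f(8,2)=56 f(8,4)=28 f(8,6)=8 f(8,8)=1
t=9: f(9,-5)=27 f(9,-3)=83 f(9,-1)=126 f(9,1)=126 f(9,3)=84 f(9,5)=36 f(9,7)=9 f(9,9)=1
t=10: f(10,-4)=110 f(10,-2)=209 f(10,0)=252 f(10,2)=210 f(10,4)=120 f(10,6)=45 f(10,8)=10 f(10,10)=1
t=11: f(11,-5)=110 f(11,-3)=319 f(11,-1)=461 f(11,1)=462 f(11,3)=330 f(11,5)=165 f(11,7)=55 f(11,9)=11 f(11,11)=1
t=12: f(12,-4)=429 f(12,-2)=780 f(12,0)=923 f(12,2)=792 f(12,4)=495 f(12,6)=220 f(12,8)=66 f(12,10)=12 f(12,12)=1
t=13: f(13,-5)=429 f(13,-3)=1209 f(13,-1)=1703 f(13,1)=1715 f(13,3)=1287 f(13,5)=715 f(13,7)=286 f(13,9)=78 f(13,11)=13 f(13,13)=1
t=14: f(14,-4)=1638 f(14,-2)=2912 f(14,0)=3418 f(14,2)=3002 f(14,4)=2002 f(14,6)=1001 f(14,8)=364 f(14,10)=91 f(14,12)=14 f(14,14)=1
t=15: f(15,-5)=1638 f(15,-3)=4550 f(15,-1)=6330 f(15,1)=6420 f(15,3)=5004 f(15,5)=3003 f(15,7)=1365 f(15,9)=455 f(15,11)=105 f(15,13)=15 f(15,15)=1
t=16: f(16,-4)=6188 f(16,-2)=10880 f(16,0)=12750 f(16,2)=11424 f(16,4)=8007 f(16,6)=4368 f(16,8)=1820 f(16,10)=560 f(16,12)=120 f(16,14)=16 f(16,16)=1
t=17: f(17,-5)=6188 f(17,-3)=17068 f(17,-1)=23630 f(17,1)=24174 f(17,3)=19431 f(17,5)=12375 f(17,7)=6188 f(17,9)=2380 f(17,11)=680 f(17,13)=136 f(17,15)=17 f(17,17)=1
t=18: f(18,-4)=23256 f(18,-2)=40698 f(18,0)=47804 f(18,2)=43605 f(18,4)=31806 f(18,6)=18563 f(18,8)=8568 f(18,10)=3060 f(18,12)=816 f(18,14)=153 f(18,16)=18 f(18,18)=1
t=19: f(19,-5)=23256 f(19,-3)=63954 f(19,-1)=88502 f(19,1)=91409 f(19,3)=75411 f(19,5)=50369 f(19,7)=27131 f(19,9)=11628 f(19,11)=3876 f(19,13)=969 f(19,15)=171 f(19,17)=19 f(19,19)=1
t=20: f(20,-4)=87210 f(20,-2)=152456 f(20,0)=179911 f(20,2)=166820 f(20,4)=125780 f(20,6)=77500 f(20,8)=38759 f(20,10)=15504 f(20,12)=4845 f(20,14)=1140 f(20,16)=190 f(20,18)=20 f(20,20)=1
t=21: f(21,-5)=87210 f(21,-3)=239666 f(21,-1)=332367 f(21,1)=346731 f(21,3)=292600 f(21,5)=203280 f(21,7)=116259 f(21,9)=54263 f(21,11)=20349 f(21,13)=5985 f(21,15)=1330 f(21,17)=210 f(21,19)=21 f(21,21)=1
t=22: f(22,-4)=326876 f(22,-2)=572033 f(22,0)=679098 f(22,2)=639331 f(22,4)=495880 f(22,6)=319539 f(22,8)=170522 f(22,10)=74612 f(22,12)=26334 f(22,14)=7315 f(22,16)=1540 f(22,18)=231 f(22,20)=22 f(22,22)=1
Σ_s f(22,s) = 3313334
P = 3313334/4194304 = 1656667/2097152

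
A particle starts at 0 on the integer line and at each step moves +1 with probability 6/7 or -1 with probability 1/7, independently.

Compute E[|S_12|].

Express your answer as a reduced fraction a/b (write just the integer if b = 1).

S_12 takes values m ≡ 0 (mod 2) with |m| ≤ 12; P(S_12=m) = C(12,(12+m)/2) · (6/7)^((12+m)/2) · (1/7)^((12-m)/2).
Distribution: P(S=-12)=1/13841287201, P(S=-10)=72/13841287201, P(S=-8)=2376/13841287201, P(S=-6)=47520/13841287201, P(S=-4)=641520/13841287201, P(S=-2)=6158592/13841287201, P(S=0)=6158592/1977326743, P(S=2)=221709312/13841287201, P(S=4)=831409920/13841287201, P(S=6)=2217093120/13841287201, P(S=8)=3990767616/13841287201, P(S=10)=4353564672/13841287201, P(S=12)=2176782336/13841287201
E[|S_12|] = Σ_m |m|·P(S_12=m) = 16952854404/1977326743

Answer: 16952854404/1977326743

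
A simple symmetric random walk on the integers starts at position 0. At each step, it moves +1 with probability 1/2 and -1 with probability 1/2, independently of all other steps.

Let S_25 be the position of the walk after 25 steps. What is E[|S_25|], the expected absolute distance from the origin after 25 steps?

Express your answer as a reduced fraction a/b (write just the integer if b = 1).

S_25 takes values m ≡ 1 (mod 2) with |m| ≤ 25; P(S_25=m) = C(25,(25+m)/2)/2^25.
Total paths: 2^25 = 33554432
Distribution: P(S=-25)=1/33554432, P(S=-23)=25/33554432, P(S=-21)=300/33554432, P(S=-19)=2300/33554432, P(S=-17)=12650/33554432, P(S=-15)=53130/33554432, P(S=-13)=177100/33554432, P(S=-11)=480700/33554432, P(S=-9)=1081575/33554432, P(S=-7)=2042975/33554432, P(S=-5)=3268760/33554432, P(S=-3)=4457400/33554432, P(S=-1)=5200300/33554432, P(S=1)=5200300/33554432, P(S=3)=4457400/33554432, P(S=5)=3268760/33554432, P(S=7)=2042975/33554432, P(S=9)=1081575/33554432, P(S=11)=480700/33554432, P(S=13)=177100/33554432, P(S=15)=53130/33554432, P(S=17)=12650/33554432, P(S=19)=2300/33554432, P(S=21)=300/33554432, P(S=23)=25/33554432, P(S=25)=1/33554432
E[|S_25|] = Σ_m |m|·P(S_25=m) = 135207800/33554432 = 16900975/4194304

Answer: 16900975/4194304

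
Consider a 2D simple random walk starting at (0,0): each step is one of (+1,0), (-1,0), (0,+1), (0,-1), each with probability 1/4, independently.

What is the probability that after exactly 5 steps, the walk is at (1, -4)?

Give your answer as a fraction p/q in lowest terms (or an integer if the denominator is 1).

Answer: 5/1024

Derivation:
Let h be the number of horizontal steps (so 5-h are vertical). To end at (1,-4) need (h+1)/2 right-steps and ((5-h)-4)/2 up-steps.
Sum over h with 1 ≤ h ≤ 1, h ≡ 1 (mod 2), 5-h ≡ 0 (mod 2):
h=1: C(5,1)·C(1,1)·C(4,0) = 5·1·1 = 5
Total favorable: 5
Total paths: 4^5 = 1024
P = 5/1024 = 5/1024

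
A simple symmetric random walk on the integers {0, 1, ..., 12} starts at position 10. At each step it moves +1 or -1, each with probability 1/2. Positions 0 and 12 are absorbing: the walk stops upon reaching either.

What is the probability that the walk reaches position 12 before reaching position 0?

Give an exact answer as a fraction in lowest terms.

Answer: 5/6

Derivation:
Symmetric walk (p = 1/2): the harmonic-function argument gives P(hit 12 before 0 | start at 10) = a/N.
P = 10/12 = 5/6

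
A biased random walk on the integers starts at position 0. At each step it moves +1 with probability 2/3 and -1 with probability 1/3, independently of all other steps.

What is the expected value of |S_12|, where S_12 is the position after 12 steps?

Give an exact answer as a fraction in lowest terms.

Answer: 257372/59049

Derivation:
S_12 takes values m ≡ 0 (mod 2) with |m| ≤ 12; P(S_12=m) = C(12,(12+m)/2) · (2/3)^((12+m)/2) · (1/3)^((12-m)/2).
Distribution: P(S=-12)=1/531441, P(S=-10)=8/177147, P(S=-8)=88/177147, P(S=-6)=1760/531441, P(S=-4)=880/59049, P(S=-2)=2816/59049, P(S=0)=19712/177147, P(S=2)=11264/59049, P(S=4)=14080/59049, P(S=6)=112640/531441, P(S=8)=22528/177147, P(S=10)=8192/177147, P(S=12)=4096/531441
E[|S_12|] = Σ_m |m|·P(S_12=m) = 257372/59049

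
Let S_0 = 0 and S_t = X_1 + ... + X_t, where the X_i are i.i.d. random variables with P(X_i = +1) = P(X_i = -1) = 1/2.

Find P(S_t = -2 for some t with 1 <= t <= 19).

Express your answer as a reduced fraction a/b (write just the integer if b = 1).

Answer: 84883/131072

Derivation:
Count via complement. Let g(t,s) = #length-t paths at position s with S_1..S_t all ≠ -2.
g(t,s) = g(t-1,s-1) + g(t-1,s+1) for s ≠ -2; g(t,-2) = 0.
t=0: g(0,0)=1
t=1: g(1,-1)=1 g(1,1)=1
t=2: g(2,0)=2 g(2,2)=1
t=3: g(3,-1)=2 g(3,1)=3 g(3,3)=1
t=4: g(4,0)=5 g(4,2)=4 g(4,4)=1
t=5: g(5,-1)=5 g(5,1)=9 g(5,3)=5 g(5,5)=1
t=6: g(6,0)=14 g(6,2)=14 g(6,4)=6 g(6,6)=1
t=7: g(7,-1)=14 g(7,1)=28 g(7,3)=20 g(7,5)=7 g(7,7)=1
t=8: g(8,0)=42 g(8,2)=48 g(8,4)=27 g(8,6)=8 g(8,8)=1
t=9: g(9,-1)=42 g(9,1)=90 g(9,3)=75 g(9,5)=35 g(9,7)=9 g(9,9)=1
t=10: g(10,0)=132 g(10,2)=165 g(10,4)=110 g(10,6)=44 g(10,8)=10 g(10,10)=1
t=11: g(11,-1)=132 g(11,1)=297 g(11,3)=275 g(11,5)=154 g(11,7)=54 g(11,9)=11 g(11,11)=1
t=12: g(12,0)=429 g(12,2)=572 g(12,4)=429 g(12,6)=208 g(12,8)=65 g(12,10)=12 g(12,12)=1
t=13: g(13,-1)=429 g(13,1)=1001 g(13,3)=1001 g(13,5)=637 g(13,7)=273 g(13,9)=77 g(13,11)=13 g(13,13)=1
t=14: g(14,0)=1430 g(14,2)=2002 g(14,4)=1638 g(14,6)=910 g(14,8)=350 g(14,10)=90 g(14,12)=14 g(14,14)=1
t=15: g(15,-1)=1430 g(15,1)=3432 g(15,3)=3640 g(15,5)=2548 g(15,7)=1260 g(15,9)=440 g(15,11)=104 g(15,13)=15 g(15,15)=1
t=16: g(16,0)=4862 g(16,2)=7072 g(16,4)=6188 g(16,6)=3808 g(16,8)=1700 g(16,10)=544 g(16,12)=119 g(16,14)=16 g(16,16)=1
t=17: g(17,-1)=4862 g(17,1)=11934 g(17,3)=13260 g(17,5)=9996 g(17,7)=5508 g(17,9)=2244 g(17,11)=663 g(17,13)=135 g(17,15)=17 g(17,17)=1
t=18: g(18,0)=16796 g(18,2)=25194 g(18,4)=23256 g(18,6)=15504 g(18,8)=7752 g(18,10)=2907 g(18,12)=798 g(18,14)=152 g(18,16)=18 g(18,18)=1
t=19: g(19,-1)=16796 g(19,1)=41990 g(19,3)=48450 g(19,5)=38760 g(19,7)=23256 g(19,9)=10659 g(19,11)=3705 g(19,13)=950 g(19,15)=170 g(19,17)=19 g(19,19)=1
Paths never hitting -2: Σ_s g(19,s) = 184756
Paths hitting -2: 2^19 - 184756 = 339532
P = 339532/524288 = 84883/131072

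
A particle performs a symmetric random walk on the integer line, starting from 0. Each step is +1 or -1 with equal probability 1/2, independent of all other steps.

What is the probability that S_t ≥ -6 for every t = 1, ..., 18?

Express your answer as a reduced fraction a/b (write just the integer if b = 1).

Let f(t,s) = #length-t paths at position s with S_1..S_t all ≥ -6.
f(t,s) = f(t-1,s-1) + f(t-1,s+1) for s ≥ -6; f(t,s) = 0 for s < -6.
t=0: f(0,0)=1
t=1: f(1,-1)=1 f(1,1)=1
t=2: f(2,-2)=1 f(2,0)=2 f(2,2)=1
t=3: f(3,-3)=1 f(3,-1)=3 f(3,1)=3 f(3,3)=1
t=4: f(4,-4)=1 f(4,-2)=4 f(4,0)=6 f(4,2)=4 f(4,4)=1
t=5: f(5,-5)=1 f(5,-3)=5 f(5,-1)=10 f(5,1)=10 f(5,3)=5 f(5,5)=1
t=6: f(6,-6)=1 f(6,-4)=6 f(6,-2)=15 f(6,0)=20 f(6,2)=15 f(6,4)=6 f(6,6)=1
t=7: f(7,-5)=7 f(7,-3)=21 f(7,-1)=35 f(7,1)=35 f(7,3)=21 f(7,5)=7 f(7,7)=1
t=8: f(8,-6)=7 f(8,-4)=28 f(8,-2)=56 f(8,0)=70 f(8,2)=56 f(8,4)=28 f(8,6)=8 f(8,8)=1
t=9: f(9,-5)=35 f(9,-3)=84 f(9,-1)=126 f(9,1)=126 f(9,3)=84 f(9,5)=36 f(9,7)=9 f(9,9)=1
t=10: f(10,-6)=35 f(10,-4)=119 f(10,-2)=210 f(10,0)=252 f(10,2)=210 f(10,4)=120 f(10,6)=45 f(10,8)=10 f(10,10)=1
t=11: f(11,-5)=154 f(11,-3)=329 f(11,-1)=462 f(11,1)=462 f(11,3)=330 f(11,5)=165 f(11,7)=55 f(11,9)=11 f(11,11)=1
t=12: f(12,-6)=154 f(12,-4)=483 f(12,-2)=791 f(12,0)=924 f(12,2)=792 f(12,4)=495 f(12,6)=220 f(12,8)=66 f(12,10)=12 f(12,12)=1
t=13: f(13,-5)=637 f(13,-3)=1274 f(13,-1)=1715 f(13,1)=1716 f(13,3)=1287 f(13,5)=715 f(13,7)=286 f(13,9)=78 f(13,11)=13 f(13,13)=1
t=14: f(14,-6)=637 f(14,-4)=1911 f(14,-2)=2989 f(14,0)=3431 f(14,2)=3003 f(14,4)=2002 f(14,6)=1001 f(14,8)=364 f(14,10)=91 f(14,12)=14 f(14,14)=1
t=15: f(15,-5)=2548 f(15,-3)=4900 f(15,-1)=6420 f(15,1)=6434 f(15,3)=5005 f(15,5)=3003 f(15,7)=1365 f(15,9)=455 f(15,11)=105 f(15,13)=15 f(15,15)=1
t=16: f(16,-6)=2548 f(16,-4)=7448 f(16,-2)=11320 f(16,0)=12854 f(16,2)=11439 f(16,4)=8008 f(16,6)=4368 f(16,8)=1820 f(16,10)=560 f(16,12)=120 f(16,14)=16 f(16,16)=1
t=17: f(17,-5)=9996 f(17,-3)=18768 f(17,-1)=24174 f(17,1)=24293 f(17,3)=19447 f(17,5)=12376 f(17,7)=6188 f(17,9)=2380 f(17,11)=680 f(17,13)=136 f(17,15)=17 f(17,17)=1
t=18: f(18,-6)=9996 f(18,-4)=28764 f(18,-2)=42942 f(18,0)=48467 f(18,2)=43740 f(18,4)=31823 f(18,6)=18564 f(18,8)=8568 f(18,10)=3060 f(18,12)=816 f(18,14)=153 f(18,16)=18 f(18,18)=1
Σ_s f(18,s) = 236912
P = 236912/262144 = 14807/16384

Answer: 14807/16384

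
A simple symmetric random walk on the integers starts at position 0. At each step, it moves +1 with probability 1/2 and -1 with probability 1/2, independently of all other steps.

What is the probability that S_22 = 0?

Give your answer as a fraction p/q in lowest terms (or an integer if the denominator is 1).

To return to 0 after 22 steps: need exactly 11 steps of +1 and 11 of -1.
Favorable paths: C(22,11) = 705432
Total paths: 2^22 = 4194304
P = 705432/4194304 = 88179/524288

Answer: 88179/524288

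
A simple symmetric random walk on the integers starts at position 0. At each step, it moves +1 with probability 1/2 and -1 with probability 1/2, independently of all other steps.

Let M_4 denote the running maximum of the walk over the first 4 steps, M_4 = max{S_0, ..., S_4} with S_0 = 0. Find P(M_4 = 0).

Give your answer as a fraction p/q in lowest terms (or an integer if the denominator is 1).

Answer: 3/8

Derivation:
Let M_4 = max(S_0,...,S_4). Use the reflection principle: for j ≥ 1, #{paths with M_4 ≥ j} = #{S_4 ≥ j} + #{S_4 ≥ j+1}.
P(M_4 ≥ 0) = 1 since S_0 = 0, so #{M_4 ≥ 0} = 16.
#{M_4 ≥ 1} = #{S_4 ≥ 1} + #{S_4 ≥ 2} = 5 + 5 = 10.
#{M_4 = 0} = 16 - 10 = 6.
P(M_4 = 0) = 6/16 = 3/8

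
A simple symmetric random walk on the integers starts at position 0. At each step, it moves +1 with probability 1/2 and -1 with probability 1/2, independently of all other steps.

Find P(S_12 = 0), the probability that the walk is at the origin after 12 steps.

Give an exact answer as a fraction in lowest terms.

Answer: 231/1024

Derivation:
To return to 0 after 12 steps: need exactly 6 steps of +1 and 6 of -1.
Favorable paths: C(12,6) = 924
Total paths: 2^12 = 4096
P = 924/4096 = 231/1024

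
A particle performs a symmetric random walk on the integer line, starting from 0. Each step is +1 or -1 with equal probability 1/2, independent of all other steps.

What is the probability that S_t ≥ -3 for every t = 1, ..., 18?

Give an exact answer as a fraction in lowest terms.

Let f(t,s) = #length-t paths at position s with S_1..S_t all ≥ -3.
f(t,s) = f(t-1,s-1) + f(t-1,s+1) for s ≥ -3; f(t,s) = 0 for s < -3.
t=0: f(0,0)=1
t=1: f(1,-1)=1 f(1,1)=1
t=2: f(2,-2)=1 f(2,0)=2 f(2,2)=1
t=3: f(3,-3)=1 f(3,-1)=3 f(3,1)=3 f(3,3)=1
t=4: f(4,-2)=4 f(4,0)=6 f(4,2)=4 f(4,4)=1
t=5: f(5,-3)=4 f(5,-1)=10 f(5,1)=10 f(5,3)=5 f(5,5)=1
t=6: f(6,-2)=14 f(6,0)=20 f(6,2)=15 f(6,4)=6 f(6,6)=1
t=7: f(7,-3)=14 f(7,-1)=34 f(7,1)=35 f(7,3)=21 f(7,5)=7 f(7,7)=1
t=8: f(8,-2)=48 f(8,0)=69 f(8,2)=56 f(8,4)=28 f(8,6)=8 f(8,8)=1
t=9: f(9,-3)=48 f(9,-1)=117 f(9,1)=125 f(9,3)=84 f(9,5)=36 f(9,7)=9 f(9,9)=1
t=10: f(10,-2)=165 f(10,0)=242 f(10,2)=209 f(10,4)=120 f(10,6)=45 f(10,8)=10 f(10,10)=1
t=11: f(11,-3)=165 f(11,-1)=407 f(11,1)=451 f(11,3)=329 f(11,5)=165 f(11,7)=55 f(11,9)=11 f(11,11)=1
t=12: f(12,-2)=572 f(12,0)=858 f(12,2)=780 f(12,4)=494 f(12,6)=220 f(12,8)=66 f(12,10)=12 f(12,12)=1
t=13: f(13,-3)=572 f(13,-1)=1430 f(13,1)=1638 f(13,3)=1274 f(13,5)=714 f(13,7)=286 f(13,9)=78 f(13,11)=13 f(13,13)=1
t=14: f(14,-2)=2002 f(14,0)=3068 f(14,2)=2912 f(14,4)=1988 f(14,6)=1000 f(14,8)=364 f(14,10)=91 f(14,12)=14 f(14,14)=1
t=15: f(15,-3)=2002 f(15,-1)=5070 f(15,1)=5980 f(15,3)=4900 f(15,5)=2988 f(15,7)=1364 f(15,9)=455 f(15,11)=105 f(15,13)=15 f(15,15)=1
t=16: f(16,-2)=7072 f(16,0)=11050 f(16,2)=10880 f(16,4)=7888 f(16,6)=4352 f(16,8)=1819 f(16,10)=560 f(16,12)=120 f(16,14)=16 f(16,16)=1
t=17: f(17,-3)=7072 f(17,-1)=18122 f(17,1)=21930 f(17,3)=18768 f(17,5)=12240 f(17,7)=6171 f(17,9)=2379 f(17,11)=680 f(17,13)=136 f(17,15)=17 f(17,17)=1
t=18: f(18,-2)=25194 f(18,0)=40052 f(18,2)=40698 f(18,4)=31008 f(18,6)=18411 f(18,8)=8550 f(18,10)=3059 f(18,12)=816 f(18,14)=153 f(18,16)=18 f(18,18)=1
Σ_s f(18,s) = 167960
P = 167960/262144 = 20995/32768

Answer: 20995/32768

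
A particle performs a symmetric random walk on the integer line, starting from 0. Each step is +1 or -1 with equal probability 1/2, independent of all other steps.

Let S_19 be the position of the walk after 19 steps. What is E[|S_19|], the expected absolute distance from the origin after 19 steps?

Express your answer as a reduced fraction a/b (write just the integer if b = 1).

S_19 takes values m ≡ 1 (mod 2) with |m| ≤ 19; P(S_19=m) = C(19,(19+m)/2)/2^19.
Total paths: 2^19 = 524288
Distribution: P(S=-19)=1/524288, P(S=-17)=19/524288, P(S=-15)=171/524288, P(S=-13)=969/524288, P(S=-11)=3876/524288, P(S=-9)=11628/524288, P(S=-7)=27132/524288, P(S=-5)=50388/524288, P(S=-3)=75582/524288, P(S=-1)=92378/524288, P(S=1)=92378/524288, P(S=3)=75582/524288, P(S=5)=50388/524288, P(S=7)=27132/524288, P(S=9)=11628/524288, P(S=11)=3876/524288, P(S=13)=969/524288, P(S=15)=171/524288, P(S=17)=19/524288, P(S=19)=1/524288
E[|S_19|] = Σ_m |m|·P(S_19=m) = 1847560/524288 = 230945/65536

Answer: 230945/65536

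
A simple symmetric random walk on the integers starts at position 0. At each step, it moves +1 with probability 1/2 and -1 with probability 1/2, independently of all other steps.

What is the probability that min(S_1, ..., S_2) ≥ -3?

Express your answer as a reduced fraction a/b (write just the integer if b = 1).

Answer: 1

Derivation:
Let f(t,s) = #length-t paths at position s with S_1..S_t all ≥ -3.
f(t,s) = f(t-1,s-1) + f(t-1,s+1) for s ≥ -3; f(t,s) = 0 for s < -3.
t=0: f(0,0)=1
t=1: f(1,-1)=1 f(1,1)=1
t=2: f(2,-2)=1 f(2,0)=2 f(2,2)=1
Σ_s f(2,s) = 4
P = 4/4 = 1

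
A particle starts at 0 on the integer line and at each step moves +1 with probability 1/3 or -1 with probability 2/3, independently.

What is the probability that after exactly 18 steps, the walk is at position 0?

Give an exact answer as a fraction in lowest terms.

To be at 0 after 18 steps: need exactly 9 steps of +1 and 9 of -1.
Number of such sequences: C(18,9) = 48620
Each has probability (1/3)^9 · (2/3)^9 = 512/387420489
P = 48620 · 512/387420489 = 24893440/387420489

Answer: 24893440/387420489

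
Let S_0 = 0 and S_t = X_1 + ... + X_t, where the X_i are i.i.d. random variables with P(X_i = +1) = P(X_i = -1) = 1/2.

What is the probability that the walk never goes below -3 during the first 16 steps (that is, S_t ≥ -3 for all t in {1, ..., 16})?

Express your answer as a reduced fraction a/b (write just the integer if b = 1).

Let f(t,s) = #length-t paths at position s with S_1..S_t all ≥ -3.
f(t,s) = f(t-1,s-1) + f(t-1,s+1) for s ≥ -3; f(t,s) = 0 for s < -3.
t=0: f(0,0)=1
t=1: f(1,-1)=1 f(1,1)=1
t=2: f(2,-2)=1 f(2,0)=2 f(2,2)=1
t=3: f(3,-3)=1 f(3,-1)=3 f(3,1)=3 f(3,3)=1
t=4: f(4,-2)=4 f(4,0)=6 f(4,2)=4 f(4,4)=1
t=5: f(5,-3)=4 f(5,-1)=10 f(5,1)=10 f(5,3)=5 f(5,5)=1
t=6: f(6,-2)=14 f(6,0)=20 f(6,2)=15 f(6,4)=6 f(6,6)=1
t=7: f(7,-3)=14 f(7,-1)=34 f(7,1)=35 f(7,3)=21 f(7,5)=7 f(7,7)=1
t=8: f(8,-2)=48 f(8,0)=69 f(8,2)=56 f(8,4)=28 f(8,6)=8 f(8,8)=1
t=9: f(9,-3)=48 f(9,-1)=117 f(9,1)=125 f(9,3)=84 f(9,5)=36 f(9,7)=9 f(9,9)=1
t=10: f(10,-2)=165 f(10,0)=242 f(10,2)=209 f(10,4)=120 f(10,6)=45 f(10,8)=10 f(10,10)=1
t=11: f(11,-3)=165 f(11,-1)=407 f(11,1)=451 f(11,3)=329 f(11,5)=165 f(11,7)=55 f(11,9)=11 f(11,11)=1
t=12: f(12,-2)=572 f(12,0)=858 f(12,2)=780 f(12,4)=494 f(12,6)=220 f(12,8)=66 f(12,10)=12 f(12,12)=1
t=13: f(13,-3)=572 f(13,-1)=1430 f(13,1)=1638 f(13,3)=1274 f(13,5)=714 f(13,7)=286 f(13,9)=78 f(13,11)=13 f(13,13)=1
t=14: f(14,-2)=2002 f(14,0)=3068 f(14,2)=2912 f(14,4)=1988 f(14,6)=1000 f(14,8)=364 f(14,10)=91 f(14,12)=14 f(14,14)=1
t=15: f(15,-3)=2002 f(15,-1)=5070 f(15,1)=5980 f(15,3)=4900 f(15,5)=2988 f(15,7)=1364 f(15,9)=455 f(15,11)=105 f(15,13)=15 f(15,15)=1
t=16: f(16,-2)=7072 f(16,0)=11050 f(16,2)=10880 f(16,4)=7888 f(16,6)=4352 f(16,8)=1819 f(16,10)=560 f(16,12)=120 f(16,14)=16 f(16,16)=1
Σ_s f(16,s) = 43758
P = 43758/65536 = 21879/32768

Answer: 21879/32768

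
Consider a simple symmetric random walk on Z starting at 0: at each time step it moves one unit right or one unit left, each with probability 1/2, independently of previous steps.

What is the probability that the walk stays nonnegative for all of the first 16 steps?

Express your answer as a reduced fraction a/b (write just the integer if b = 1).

Let f(t,s) = #length-t paths at position s with S_1..S_t all ≥ 0.
f(t,s) = f(t-1,s-1) + f(t-1,s+1) for s ≥ 0; f(t,s) = 0 for s < 0.
t=0: f(0,0)=1
t=1: f(1,1)=1
t=2: f(2,0)=1 f(2,2)=1
t=3: f(3,1)=2 f(3,3)=1
t=4: f(4,0)=2 f(4,2)=3 f(4,4)=1
t=5: f(5,1)=5 f(5,3)=4 f(5,5)=1
t=6: f(6,0)=5 f(6,2)=9 f(6,4)=5 f(6,6)=1
t=7: f(7,1)=14 f(7,3)=14 f(7,5)=6 f(7,7)=1
t=8: f(8,0)=14 f(8,2)=28 f(8,4)=20 f(8,6)=7 f(8,8)=1
t=9: f(9,1)=42 f(9,3)=48 f(9,5)=27 f(9,7)=8 f(9,9)=1
t=10: f(10,0)=42 f(10,2)=90 f(10,4)=75 f(10,6)=35 f(10,8)=9 f(10,10)=1
t=11: f(11,1)=132 f(11,3)=165 f(11,5)=110 f(11,7)=44 f(11,9)=10 f(11,11)=1
t=12: f(12,0)=132 f(12,2)=297 f(12,4)=275 f(12,6)=154 f(12,8)=54 f(12,10)=11 f(12,12)=1
t=13: f(13,1)=429 f(13,3)=572 f(13,5)=429 f(13,7)=208 f(13,9)=65 f(13,11)=12 f(13,13)=1
t=14: f(14,0)=429 f(14,2)=1001 f(14,4)=1001 f(14,6)=637 f(14,8)=273 f(14,10)=77 f(14,12)=13 f(14,14)=1
t=15: f(15,1)=1430 f(15,3)=2002 f(15,5)=1638 f(15,7)=910 f(15,9)=350 f(15,11)=90 f(15,13)=14 f(15,15)=1
t=16: f(16,0)=1430 f(16,2)=3432 f(16,4)=3640 f(16,6)=2548 f(16,8)=1260 f(16,10)=440 f(16,12)=104 f(16,14)=15 f(16,16)=1
Σ_s f(16,s) = 12870
P = 12870/65536 = 6435/32768

Answer: 6435/32768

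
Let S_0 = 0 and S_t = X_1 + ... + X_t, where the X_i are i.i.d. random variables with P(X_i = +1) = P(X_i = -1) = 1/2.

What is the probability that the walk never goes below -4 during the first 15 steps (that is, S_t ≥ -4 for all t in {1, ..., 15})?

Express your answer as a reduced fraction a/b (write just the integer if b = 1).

Answer: 25883/32768

Derivation:
Let f(t,s) = #length-t paths at position s with S_1..S_t all ≥ -4.
f(t,s) = f(t-1,s-1) + f(t-1,s+1) for s ≥ -4; f(t,s) = 0 for s < -4.
t=0: f(0,0)=1
t=1: f(1,-1)=1 f(1,1)=1
t=2: f(2,-2)=1 f(2,0)=2 f(2,2)=1
t=3: f(3,-3)=1 f(3,-1)=3 f(3,1)=3 f(3,3)=1
t=4: f(4,-4)=1 f(4,-2)=4 f(4,0)=6 f(4,2)=4 f(4,4)=1
t=5: f(5,-3)=5 f(5,-1)=10 f(5,1)=10 f(5,3)=5 f(5,5)=1
t=6: f(6,-4)=5 f(6,-2)=15 f(6,0)=20 f(6,2)=15 f(6,4)=6 f(6,6)=1
t=7: f(7,-3)=20 f(7,-1)=35 f(7,1)=35 f(7,3)=21 f(7,5)=7 f(7,7)=1
t=8: f(8,-4)=20 f(8,-2)=55 f(8,0)=70 f(8,2)=56 f(8,4)=28 f(8,6)=8 f(8,8)=1
t=9: f(9,-3)=75 f(9,-1)=125 f(9,1)=126 f(9,3)=84 f(9,5)=36 f(9,7)=9 f(9,9)=1
t=10: f(10,-4)=75 f(10,-2)=200 f(10,0)=251 f(10,2)=210 f(10,4)=120 f(10,6)=45 f(10,8)=10 f(10,10)=1
t=11: f(11,-3)=275 f(11,-1)=451 f(11,1)=461 f(11,3)=330 f(11,5)=165 f(11,7)=55 f(11,9)=11 f(11,11)=1
t=12: f(12,-4)=275 f(12,-2)=726 f(12,0)=912 f(12,2)=791 f(12,4)=495 f(12,6)=220 f(12,8)=66 f(12,10)=12 f(12,12)=1
t=13: f(13,-3)=1001 f(13,-1)=1638 f(13,1)=1703 f(13,3)=1286 f(13,5)=715 f(13,7)=286 f(13,9)=78 f(13,11)=13 f(13,13)=1
t=14: f(14,-4)=1001 f(14,-2)=2639 f(14,0)=3341 f(14,2)=2989 f(14,4)=2001 f(14,6)=1001 f(14,8)=364 f(14,10)=91 f(14,12)=14 f(14,14)=1
t=15: f(15,-3)=3640 f(15,-1)=5980 f(15,1)=6330 f(15,3)=4990 f(15,5)=3002 f(15,7)=1365 f(15,9)=455 f(15,11)=105 f(15,13)=15 f(15,15)=1
Σ_s f(15,s) = 25883
P = 25883/32768 = 25883/32768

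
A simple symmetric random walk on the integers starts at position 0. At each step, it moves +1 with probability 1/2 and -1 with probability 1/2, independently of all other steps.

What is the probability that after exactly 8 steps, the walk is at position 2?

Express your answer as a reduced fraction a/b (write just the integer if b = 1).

To reach position 2 after 8 steps: need 5 steps of +1 and 3 of -1.
Favorable paths: C(8,5) = 56
Total paths: 2^8 = 256
P = 56/256 = 7/32

Answer: 7/32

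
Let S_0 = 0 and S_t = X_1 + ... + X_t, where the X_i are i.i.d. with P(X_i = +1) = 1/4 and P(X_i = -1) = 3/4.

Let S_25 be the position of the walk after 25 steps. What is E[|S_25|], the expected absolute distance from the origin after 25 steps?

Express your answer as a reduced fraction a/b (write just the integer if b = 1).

Answer: 880416350563975/70368744177664

Derivation:
S_25 takes values m ≡ 1 (mod 2) with |m| ≤ 25; P(S_25=m) = C(25,(25+m)/2) · (1/4)^((25+m)/2) · (3/4)^((25-m)/2).
Distribution: P(S=-25)=847288609443/1125899906842624, P(S=-23)=7060738412025/1125899906842624, P(S=-21)=7060738412025/281474976710656, P(S=-19)=18044109275175/281474976710656, P(S=-17)=66161734008975/562949953421312, P(S=-15)=92626427612565/562949953421312, P(S=-13)=51459126451425/281474976710656, P(S=-11)=46558257265575/281474976710656, P(S=-9)=139674771796725/1125899906842624, P(S=-7)=87943374834975/1125899906842624, P(S=-5)=5862891655665/140737488355328, P(S=-3)=2664950752575/140737488355328, P(S=-1)=2072739474225/281474976710656, P(S=1)=690913158075/281474976710656, P(S=3)=98701879725/140737488355328, P(S=5)=24127126155/140737488355328, P(S=7)=40211876925/1125899906842624, P(S=9)=7096213575/1125899906842624, P(S=11)=262822725/281474976710656, P(S=13)=32276475/281474976710656, P(S=15)=6455295/562949953421312, P(S=17)=512325/562949953421312, P(S=19)=15525/281474976710656, P(S=21)=675/281474976710656, P(S=23)=75/1125899906842624, P(S=25)=1/1125899906842624
E[|S_25|] = Σ_m |m|·P(S_25=m) = 880416350563975/70368744177664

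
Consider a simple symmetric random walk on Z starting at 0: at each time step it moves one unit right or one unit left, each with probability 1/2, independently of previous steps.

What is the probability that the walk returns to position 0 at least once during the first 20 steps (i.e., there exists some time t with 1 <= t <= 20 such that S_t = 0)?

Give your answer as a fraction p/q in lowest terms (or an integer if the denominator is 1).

Count via complement. Let g(t,s) = #length-t paths at position s with S_1..S_t all ≠ 0.
g(t,s) = g(t-1,s-1) + g(t-1,s+1) for s ≠ 0; g(t,0) = 0.
t=0: g(0,0)=1
t=1: g(1,-1)=1 g(1,1)=1
t=2: g(2,-2)=1 g(2,2)=1
t=3: g(3,-3)=1 g(3,-1)=1 g(3,1)=1 g(3,3)=1
t=4: g(4,-4)=1 g(4,-2)=2 g(4,2)=2 g(4,4)=1
t=5: g(5,-5)=1 g(5,-3)=3 g(5,-1)=2 g(5,1)=2 g(5,3)=3 g(5,5)=1
t=6: g(6,-6)=1 g(6,-4)=4 g(6,-2)=5 g(6,2)=5 g(6,4)=4 g(6,6)=1
t=7: g(7,-7)=1 g(7,-5)=5 g(7,-3)=9 g(7,-1)=5 g(7,1)=5 g(7,3)=9 g(7,5)=5 g(7,7)=1
t=8: g(8,-8)=1 g(8,-6)=6 g(8,-4)=14 g(8,-2)=14 g(8,2)=14 g(8,4)=14 g(8,6)=6 g(8,8)=1
t=9: g(9,-9)=1 g(9,-7)=7 g(9,-5)=20 g(9,-3)=28 g(9,-1)=14 g(9,1)=14 g(9,3)=28 g(9,5)=20 g(9,7)=7 g(9,9)=1
t=10: g(10,-10)=1 g(10,-8)=8 g(10,-6)=27 g(10,-4)=48 g(10,-2)=42 g(10,2)=42 g(10,4)=48 g(10,6)=27 g(10,8)=8 g(10,10)=1
t=11: g(11,-11)=1 g(11,-9)=9 g(11,-7)=35 g(11,-5)=75 g(11,-3)=90 g(11,-1)=42 g(11,1)=42 g(11,3)=90 g(11,5)=75 g(11,7)=35 g(11,9)=9 g(11,11)=1
t=12: g(12,-12)=1 g(12,-10)=10 g(12,-8)=44 g(12,-6)=110 g(12,-4)=165 g(12,-2)=132 g(12,2)=132 g(12,4)=165 g(12,6)=110 g(12,8)=44 g(12,10)=10 g(12,12)=1
t=13: g(13,-13)=1 g(13,-11)=11 g(13,-9)=54 g(13,-7)=154 g(13,-5)=275 g(13,-3)=297 g(13,-1)=132 g(13,1)=132 g(13,3)=297 g(13,5)=275 g(13,7)=154 g(13,9)=54 g(13,11)=11 g(13,13)=1
t=14: g(14,-14)=1 g(14,-12)=12 g(14,-10)=65 g(14,-8)=208 g(14,-6)=429 g(14,-4)=572 g(14,-2)=429 g(14,2)=429 g(14,4)=572 g(14,6)=429 g(14,8)=208 g(14,10)=65 g(14,12)=12 g(14,14)=1
t=15: g(15,-15)=1 g(15,-13)=13 g(15,-11)=77 g(15,-9)=273 g(15,-7)=637 g(15,-5)=1001 g(15,-3)=1001 g(15,-1)=429 g(15,1)=429 g(15,3)=1001 g(15,5)=1001 g(15,7)=637 g(15,9)=273 g(15,11)=77 g(15,13)=13 g(15,15)=1
t=16: g(16,-16)=1 g(16,-14)=14 g(16,-12)=90 g(16,-10)=350 g(16,-8)=910 g(16,-6)=1638 g(16,-4)=2002 g(16,-2)=1430 g(16,2)=1430 g(16,4)=2002 g(16,6)=1638 g(16,8)=910 g(16,10)=350 g(16,12)=90 g(16,14)=14 g(16,16)=1
t=17: g(17,-17)=1 g(17,-15)=15 g(17,-13)=104 g(17,-11)=440 g(17,-9)=1260 g(17,-7)=2548 g(17,-5)=3640 g(17,-3)=3432 g(17,-1)=1430 g(17,1)=1430 g(17,3)=3432 g(17,5)=3640 g(17,7)=2548 g(17,9)=1260 g(17,11)=440 g(17,13)=104 g(17,15)=15 g(17,17)=1
t=18: g(18,-18)=1 g(18,-16)=16 g(18,-14)=119 g(18,-12)=544 g(18,-10)=1700 g(18,-8)=3808 g(18,-6)=6188 g(18,-4)=7072 g(18,-2)=4862 g(18,2)=4862 g(18,4)=7072 g(18,6)=6188 g(18,8)=3808 g(18,10)=1700 g(18,12)=544 g(18,14)=119 g(18,16)=16 g(18,18)=1
t=19: g(19,-19)=1 g(19,-17)=17 g(19,-15)=135 g(19,-13)=663 g(19,-11)=2244 g(19,-9)=5508 g(19,-7)=9996 g(19,-5)=13260 g(19,-3)=11934 g(19,-1)=4862 g(19,1)=4862 g(19,3)=11934 g(19,5)=13260 g(19,7)=9996 g(19,9)=5508 g(19,11)=2244 g(19,13)=663 g(19,15)=135 g(19,17)=17 g(19,19)=1
t=20: g(20,-20)=1 g(20,-18)=18 g(20,-16)=152 g(20,-14)=798 g(20,-12)=2907 g(20,-10)=7752 g(20,-8)=15504 g(20,-6)=23256 g(20,-4)=25194 g(20,-2)=16796 g(20,2)=16796 g(20,4)=25194 g(20,6)=23256 g(20,8)=15504 g(20,10)=7752 g(20,12)=2907 g(20,14)=798 g(20,16)=152 g(20,18)=18 g(20,20)=1
Paths never hitting 0: Σ_s g(20,s) = 184756
Paths hitting 0: 2^20 - 184756 = 863820
P = 863820/1048576 = 215955/262144

Answer: 215955/262144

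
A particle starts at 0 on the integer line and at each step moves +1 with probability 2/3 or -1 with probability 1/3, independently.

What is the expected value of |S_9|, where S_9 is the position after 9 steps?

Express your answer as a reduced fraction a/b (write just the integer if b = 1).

S_9 takes values m ≡ 1 (mod 2) with |m| ≤ 9; P(S_9=m) = C(9,(9+m)/2) · (2/3)^((9+m)/2) · (1/3)^((9-m)/2).
Distribution: P(S=-9)=1/19683, P(S=-7)=2/2187, P(S=-5)=16/2187, P(S=-3)=224/6561, P(S=-1)=224/2187, P(S=1)=448/2187, P(S=3)=1792/6561, P(S=5)=512/2187, P(S=7)=256/2187, P(S=9)=512/19683
E[|S_9|] = Σ_m |m|·P(S_9=m) = 2549/729

Answer: 2549/729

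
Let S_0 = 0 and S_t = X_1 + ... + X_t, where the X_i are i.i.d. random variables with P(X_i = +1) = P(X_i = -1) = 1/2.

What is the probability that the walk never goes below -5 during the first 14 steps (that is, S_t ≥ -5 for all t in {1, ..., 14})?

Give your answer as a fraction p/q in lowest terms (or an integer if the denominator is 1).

Let f(t,s) = #length-t paths at position s with S_1..S_t all ≥ -5.
f(t,s) = f(t-1,s-1) + f(t-1,s+1) for s ≥ -5; f(t,s) = 0 for s < -5.
t=0: f(0,0)=1
t=1: f(1,-1)=1 f(1,1)=1
t=2: f(2,-2)=1 f(2,0)=2 f(2,2)=1
t=3: f(3,-3)=1 f(3,-1)=3 f(3,1)=3 f(3,3)=1
t=4: f(4,-4)=1 f(4,-2)=4 f(4,0)=6 f(4,2)=4 f(4,4)=1
t=5: f(5,-5)=1 f(5,-3)=5 f(5,-1)=10 f(5,1)=10 f(5,3)=5 f(5,5)=1
t=6: f(6,-4)=6 f(6,-2)=15 f(6,0)=20 f(6,2)=15 f(6,4)=6 f(6,6)=1
t=7: f(7,-5)=6 f(7,-3)=21 f(7,-1)=35 f(7,1)=35 f(7,3)=21 f(7,5)=7 f(7,7)=1
t=8: f(8,-4)=27 f(8,-2)=56 f(8,0)=70 f(8,2)=56 f(8,4)=28 f(8,6)=8 f(8,8)=1
t=9: f(9,-5)=27 f(9,-3)=83 f(9,-1)=126 f(9,1)=126 f(9,3)=84 f(9,5)=36 f(9,7)=9 f(9,9)=1
t=10: f(10,-4)=110 f(10,-2)=209 f(10,0)=252 f(10,2)=210 f(10,4)=120 f(10,6)=45 f(10,8)=10 f(10,10)=1
t=11: f(11,-5)=110 f(11,-3)=319 f(11,-1)=461 f(11,1)=462 f(11,3)=330 f(11,5)=165 f(11,7)=55 f(11,9)=11 f(11,11)=1
t=12: f(12,-4)=429 f(12,-2)=780 f(12,0)=923 f(12,2)=792 f(12,4)=495 f(12,6)=220 f(12,8)=66 f(12,10)=12 f(12,12)=1
t=13: f(13,-5)=429 f(13,-3)=1209 f(13,-1)=1703 f(13,1)=1715 f(13,3)=1287 f(13,5)=715 f(13,7)=286 f(13,9)=78 f(13,11)=13 f(13,13)=1
t=14: f(14,-4)=1638 f(14,-2)=2912 f(14,0)=3418 f(14,2)=3002 f(14,4)=2002 f(14,6)=1001 f(14,8)=364 f(14,10)=91 f(14,12)=14 f(14,14)=1
Σ_s f(14,s) = 14443
P = 14443/16384 = 14443/16384

Answer: 14443/16384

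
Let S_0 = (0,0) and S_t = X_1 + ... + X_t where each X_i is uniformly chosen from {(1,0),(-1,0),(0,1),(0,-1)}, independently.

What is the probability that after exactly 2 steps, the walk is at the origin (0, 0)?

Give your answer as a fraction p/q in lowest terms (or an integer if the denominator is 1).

Let h be the number of horizontal steps (so 2-h are vertical). To end at (0,0) need (h+0)/2 right-steps and ((2-h)+0)/2 up-steps.
Sum over h with 0 ≤ h ≤ 2, h ≡ 0 (mod 2), 2-h ≡ 0 (mod 2):
h=0: C(2,0)·C(0,0)·C(2,1) = 1·1·2 = 2
h=2: C(2,2)·C(2,1)·C(0,0) = 1·2·1 = 2
Total favorable: 4
Total paths: 4^2 = 16
P = 4/16 = 1/4

Answer: 1/4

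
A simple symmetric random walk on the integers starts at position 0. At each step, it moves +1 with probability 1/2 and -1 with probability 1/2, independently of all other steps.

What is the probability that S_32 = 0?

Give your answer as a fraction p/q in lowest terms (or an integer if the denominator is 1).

Answer: 300540195/2147483648

Derivation:
To return to 0 after 32 steps: need exactly 16 steps of +1 and 16 of -1.
Favorable paths: C(32,16) = 601080390
Total paths: 2^32 = 4294967296
P = 601080390/4294967296 = 300540195/2147483648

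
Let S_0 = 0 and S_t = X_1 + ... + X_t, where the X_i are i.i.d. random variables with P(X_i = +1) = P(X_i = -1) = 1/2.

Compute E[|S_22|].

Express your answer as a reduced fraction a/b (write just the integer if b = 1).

Answer: 969969/262144

Derivation:
S_22 takes values m ≡ 0 (mod 2) with |m| ≤ 22; P(S_22=m) = C(22,(22+m)/2)/2^22.
Total paths: 2^22 = 4194304
Distribution: P(S=-22)=1/4194304, P(S=-20)=22/4194304, P(S=-18)=231/4194304, P(S=-16)=1540/4194304, P(S=-14)=7315/4194304, P(S=-12)=26334/4194304, P(S=-10)=74613/4194304, P(S=-8)=170544/4194304, P(S=-6)=319770/4194304, P(S=-4)=497420/4194304, P(S=-2)=646646/4194304, P(S=0)=705432/4194304, P(S=2)=646646/4194304, P(S=4)=497420/4194304, P(S=6)=319770/4194304, P(S=8)=170544/4194304, P(S=10)=74613/4194304, P(S=12)=26334/4194304, P(S=14)=7315/4194304, P(S=16)=1540/4194304, P(S=18)=231/4194304, P(S=20)=22/4194304, P(S=22)=1/4194304
E[|S_22|] = Σ_m |m|·P(S_22=m) = 15519504/4194304 = 969969/262144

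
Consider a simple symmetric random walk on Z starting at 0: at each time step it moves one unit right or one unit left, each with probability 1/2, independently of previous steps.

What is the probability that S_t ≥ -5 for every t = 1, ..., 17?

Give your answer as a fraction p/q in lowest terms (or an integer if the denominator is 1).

Answer: 28067/32768

Derivation:
Let f(t,s) = #length-t paths at position s with S_1..S_t all ≥ -5.
f(t,s) = f(t-1,s-1) + f(t-1,s+1) for s ≥ -5; f(t,s) = 0 for s < -5.
t=0: f(0,0)=1
t=1: f(1,-1)=1 f(1,1)=1
t=2: f(2,-2)=1 f(2,0)=2 f(2,2)=1
t=3: f(3,-3)=1 f(3,-1)=3 f(3,1)=3 f(3,3)=1
t=4: f(4,-4)=1 f(4,-2)=4 f(4,0)=6 f(4,2)=4 f(4,4)=1
t=5: f(5,-5)=1 f(5,-3)=5 f(5,-1)=10 f(5,1)=10 f(5,3)=5 f(5,5)=1
t=6: f(6,-4)=6 f(6,-2)=15 f(6,0)=20 f(6,2)=15 f(6,4)=6 f(6,6)=1
t=7: f(7,-5)=6 f(7,-3)=21 f(7,-1)=35 f(7,1)=35 f(7,3)=21 f(7,5)=7 f(7,7)=1
t=8: f(8,-4)=27 f(8,-2)=56 f(8,0)=70 f(8,2)=56 f(8,4)=28 f(8,6)=8 f(8,8)=1
t=9: f(9,-5)=27 f(9,-3)=83 f(9,-1)=126 f(9,1)=126 f(9,3)=84 f(9,5)=36 f(9,7)=9 f(9,9)=1
t=10: f(10,-4)=110 f(10,-2)=209 f(10,0)=252 f(10,2)=210 f(10,4)=120 f(10,6)=45 f(10,8)=10 f(10,10)=1
t=11: f(11,-5)=110 f(11,-3)=319 f(11,-1)=461 f(11,1)=462 f(11,3)=330 f(11,5)=165 f(11,7)=55 f(11,9)=11 f(11,11)=1
t=12: f(12,-4)=429 f(12,-2)=780 f(12,0)=923 f(12,2)=792 f(12,4)=495 f(12,6)=220 f(12,8)=66 f(12,10)=12 f(12,12)=1
t=13: f(13,-5)=429 f(13,-3)=1209 f(13,-1)=1703 f(13,1)=1715 f(13,3)=1287 f(13,5)=715 f(13,7)=286 f(13,9)=78 f(13,11)=13 f(13,13)=1
t=14: f(14,-4)=1638 f(14,-2)=2912 f(14,0)=3418 f(14,2)=3002 f(14,4)=2002 f(14,6)=1001 f(14,8)=364 f(14,10)=91 f(14,12)=14 f(14,14)=1
t=15: f(15,-5)=1638 f(15,-3)=4550 f(15,-1)=6330 f(15,1)=6420 f(15,3)=5004 f(15,5)=3003 f(15,7)=1365 f(15,9)=455 f(15,11)=105 f(15,13)=15 f(15,15)=1
t=16: f(16,-4)=6188 f(16,-2)=10880 f(16,0)=12750 f(16,2)=11424 f(16,4)=8007 f(16,6)=4368 f(16,8)=1820 f(16,10)=560 f(16,12)=120 f(16,14)=16 f(16,16)=1
t=17: f(17,-5)=6188 f(17,-3)=17068 f(17,-1)=23630 f(17,1)=24174 f(17,3)=19431 f(17,5)=12375 f(17,7)=6188 f(17,9)=2380 f(17,11)=680 f(17,13)=136 f(17,15)=17 f(17,17)=1
Σ_s f(17,s) = 112268
P = 112268/131072 = 28067/32768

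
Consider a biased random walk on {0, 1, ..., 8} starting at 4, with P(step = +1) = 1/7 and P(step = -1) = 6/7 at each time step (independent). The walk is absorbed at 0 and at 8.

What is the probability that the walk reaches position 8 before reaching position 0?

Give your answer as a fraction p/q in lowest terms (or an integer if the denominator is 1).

Answer: 1/1297

Derivation:
Biased walk: p = 1/7, q = 6/7, r = q/p = 6
Gambler's ruin: P(hit 8 before 0 | start at 4) = (1 - r^a)/(1 - r^N)
r^4 = 1296; r^8 = 1679616
P = (1 - 1296) / (1 - 1679616) = -1295 / -1679615 = 1/1297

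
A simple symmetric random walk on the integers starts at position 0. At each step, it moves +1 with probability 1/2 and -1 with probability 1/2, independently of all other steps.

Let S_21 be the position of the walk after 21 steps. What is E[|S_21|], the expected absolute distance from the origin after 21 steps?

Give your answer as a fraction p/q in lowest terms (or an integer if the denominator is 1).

S_21 takes values m ≡ 1 (mod 2) with |m| ≤ 21; P(S_21=m) = C(21,(21+m)/2)/2^21.
Total paths: 2^21 = 2097152
Distribution: P(S=-21)=1/2097152, P(S=-19)=21/2097152, P(S=-17)=210/2097152, P(S=-15)=1330/2097152, P(S=-13)=5985/2097152, P(S=-11)=20349/2097152, P(S=-9)=54264/2097152, P(S=-7)=116280/2097152, P(S=-5)=203490/2097152, P(S=-3)=293930/2097152, P(S=-1)=352716/2097152, P(S=1)=352716/2097152, P(S=3)=293930/2097152, P(S=5)=203490/2097152, P(S=7)=116280/2097152, P(S=9)=54264/2097152, P(S=11)=20349/2097152, P(S=13)=5985/2097152, P(S=15)=1330/2097152, P(S=17)=210/2097152, P(S=19)=21/2097152, P(S=21)=1/2097152
E[|S_21|] = Σ_m |m|·P(S_21=m) = 7759752/2097152 = 969969/262144

Answer: 969969/262144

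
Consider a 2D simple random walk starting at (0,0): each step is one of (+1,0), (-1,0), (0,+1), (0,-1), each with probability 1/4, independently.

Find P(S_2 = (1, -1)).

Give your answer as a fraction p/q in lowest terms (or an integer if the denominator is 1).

Answer: 1/8

Derivation:
Let h be the number of horizontal steps (so 2-h are vertical). To end at (1,-1) need (h+1)/2 right-steps and ((2-h)-1)/2 up-steps.
Sum over h with 1 ≤ h ≤ 1, h ≡ 1 (mod 2), 2-h ≡ 1 (mod 2):
h=1: C(2,1)·C(1,1)·C(1,0) = 2·1·1 = 2
Total favorable: 2
Total paths: 4^2 = 16
P = 2/16 = 1/8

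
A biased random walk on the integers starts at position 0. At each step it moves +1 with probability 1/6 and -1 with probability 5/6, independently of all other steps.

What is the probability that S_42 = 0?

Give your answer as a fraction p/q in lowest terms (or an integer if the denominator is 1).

To be at 0 after 42 steps: need exactly 21 steps of +1 and 21 of -1.
Number of such sequences: C(42,21) = 538257874440
Each has probability (1/6)^21 · (5/6)^21 = 476837158203125/481229803398374426442198455156736
P = 538257874440 · 476837158203125/481229803398374426442198455156736 = 10694223134517669677734375/20051241808265601101758268964864

Answer: 10694223134517669677734375/20051241808265601101758268964864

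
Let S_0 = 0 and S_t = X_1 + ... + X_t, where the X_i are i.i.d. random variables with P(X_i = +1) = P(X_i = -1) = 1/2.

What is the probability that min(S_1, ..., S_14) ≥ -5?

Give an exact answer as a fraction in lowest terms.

Let f(t,s) = #length-t paths at position s with S_1..S_t all ≥ -5.
f(t,s) = f(t-1,s-1) + f(t-1,s+1) for s ≥ -5; f(t,s) = 0 for s < -5.
t=0: f(0,0)=1
t=1: f(1,-1)=1 f(1,1)=1
t=2: f(2,-2)=1 f(2,0)=2 f(2,2)=1
t=3: f(3,-3)=1 f(3,-1)=3 f(3,1)=3 f(3,3)=1
t=4: f(4,-4)=1 f(4,-2)=4 f(4,0)=6 f(4,2)=4 f(4,4)=1
t=5: f(5,-5)=1 f(5,-3)=5 f(5,-1)=10 f(5,1)=10 f(5,3)=5 f(5,5)=1
t=6: f(6,-4)=6 f(6,-2)=15 f(6,0)=20 f(6,2)=15 f(6,4)=6 f(6,6)=1
t=7: f(7,-5)=6 f(7,-3)=21 f(7,-1)=35 f(7,1)=35 f(7,3)=21 f(7,5)=7 f(7,7)=1
t=8: f(8,-4)=27 f(8,-2)=56 f(8,0)=70 f(8,2)=56 f(8,4)=28 f(8,6)=8 f(8,8)=1
t=9: f(9,-5)=27 f(9,-3)=83 f(9,-1)=126 f(9,1)=126 f(9,3)=84 f(9,5)=36 f(9,7)=9 f(9,9)=1
t=10: f(10,-4)=110 f(10,-2)=209 f(10,0)=252 f(10,2)=210 f(10,4)=120 f(10,6)=45 f(10,8)=10 f(10,10)=1
t=11: f(11,-5)=110 f(11,-3)=319 f(11,-1)=461 f(11,1)=462 f(11,3)=330 f(11,5)=165 f(11,7)=55 f(11,9)=11 f(11,11)=1
t=12: f(12,-4)=429 f(12,-2)=780 f(12,0)=923 f(12,2)=792 f(12,4)=495 f(12,6)=220 f(12,8)=66 f(12,10)=12 f(12,12)=1
t=13: f(13,-5)=429 f(13,-3)=1209 f(13,-1)=1703 f(13,1)=1715 f(13,3)=1287 f(13,5)=715 f(13,7)=286 f(13,9)=78 f(13,11)=13 f(13,13)=1
t=14: f(14,-4)=1638 f(14,-2)=2912 f(14,0)=3418 f(14,2)=3002 f(14,4)=2002 f(14,6)=1001 f(14,8)=364 f(14,10)=91 f(14,12)=14 f(14,14)=1
Σ_s f(14,s) = 14443
P = 14443/16384 = 14443/16384

Answer: 14443/16384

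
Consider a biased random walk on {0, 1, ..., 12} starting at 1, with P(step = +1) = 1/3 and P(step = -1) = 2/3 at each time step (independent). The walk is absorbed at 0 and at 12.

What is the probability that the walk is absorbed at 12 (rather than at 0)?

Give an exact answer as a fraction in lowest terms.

Biased walk: p = 1/3, q = 2/3, r = q/p = 2
Gambler's ruin: P(hit 12 before 0 | start at 1) = (1 - r^a)/(1 - r^N)
r^1 = 2; r^12 = 4096
P = (1 - 2) / (1 - 4096) = -1 / -4095 = 1/4095

Answer: 1/4095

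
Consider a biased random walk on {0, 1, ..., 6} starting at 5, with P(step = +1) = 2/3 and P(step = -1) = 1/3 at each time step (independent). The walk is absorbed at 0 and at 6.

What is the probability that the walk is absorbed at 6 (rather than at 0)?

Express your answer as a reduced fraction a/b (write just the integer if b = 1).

Answer: 62/63

Derivation:
Biased walk: p = 2/3, q = 1/3, r = q/p = 1/2
Gambler's ruin: P(hit 6 before 0 | start at 5) = (1 - r^a)/(1 - r^N)
r^5 = 1/32; r^6 = 1/64
P = (1 - 1/32) / (1 - 1/64) = 31/32 / 63/64 = 62/63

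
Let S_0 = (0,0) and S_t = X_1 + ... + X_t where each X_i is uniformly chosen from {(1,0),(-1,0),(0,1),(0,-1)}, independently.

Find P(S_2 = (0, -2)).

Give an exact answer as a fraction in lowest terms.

Answer: 1/16

Derivation:
Let h be the number of horizontal steps (so 2-h are vertical). To end at (0,-2) need (h+0)/2 right-steps and ((2-h)-2)/2 up-steps.
Sum over h with 0 ≤ h ≤ 0, h ≡ 0 (mod 2), 2-h ≡ 0 (mod 2):
h=0: C(2,0)·C(0,0)·C(2,0) = 1·1·1 = 1
Total favorable: 1
Total paths: 4^2 = 16
P = 1/16 = 1/16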